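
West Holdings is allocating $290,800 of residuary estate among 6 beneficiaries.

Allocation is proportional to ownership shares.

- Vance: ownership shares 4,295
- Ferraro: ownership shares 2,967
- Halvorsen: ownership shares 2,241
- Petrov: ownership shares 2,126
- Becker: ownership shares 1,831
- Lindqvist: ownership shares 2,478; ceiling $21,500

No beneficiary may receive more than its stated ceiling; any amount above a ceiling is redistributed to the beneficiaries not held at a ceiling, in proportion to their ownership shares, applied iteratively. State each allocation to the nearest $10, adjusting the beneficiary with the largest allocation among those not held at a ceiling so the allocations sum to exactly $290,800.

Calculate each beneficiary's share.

Combined ownership shares = 15,938.
Proportional shares (ignoring caps): Vance 78,365.29; Ferraro 54,134.998; Halvorsen 40,888.62; Petrov 38,790.36; Becker 33,407.88; Lindqvist 45,212.85.
Capped: Lindqvist ($21,500); remaining pool $269,300 reallocated over remaining ownership shares 13,460.
Redistributed shares: Vance 85,931.91 → $85,930; Ferraro 59,362.04 → $59,360; Halvorsen 44,836.65 → $44,840; Petrov 42,535.79 → $42,540; Becker 36,633.60 → $36,630.

Vance: $85,930 | Ferraro: $59,360 | Halvorsen: $44,840 | Petrov: $42,540 | Becker: $36,630 | Lindqvist: $21,500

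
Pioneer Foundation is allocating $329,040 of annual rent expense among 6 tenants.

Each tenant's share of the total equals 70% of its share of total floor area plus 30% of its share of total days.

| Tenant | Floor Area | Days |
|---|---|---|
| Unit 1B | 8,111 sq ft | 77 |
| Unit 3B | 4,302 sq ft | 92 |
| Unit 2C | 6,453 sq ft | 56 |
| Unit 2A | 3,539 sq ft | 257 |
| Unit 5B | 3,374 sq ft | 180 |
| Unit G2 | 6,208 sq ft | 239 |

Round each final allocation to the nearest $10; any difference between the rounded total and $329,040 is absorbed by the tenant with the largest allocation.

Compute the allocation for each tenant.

Unit 1B: $66,840; Unit 3B: $41,060; Unit 2C: $52,600; Unit 2A: $53,640; Unit 5B: $44,020; Unit G2: $70,880

Floor area total 31,987; days total 901.
Combined weights (70% floor area + 30% days): Unit 1B 0.2031; Unit 3B 0.1248; Unit 2C 0.1599; Unit 2A 0.1630; Unit 5B 0.1338; Unit G2 0.2154.
Unrounded shares: Unit 1B 66,840.66; Unit 3B 41,056.67; Unit 2C 52,601.22; Unit 2A 53,639.66; Unit 5B 44,015.57; Unit G2 70,886.22.
After rounding ($10): Unit 1B $66,840; Unit 3B $41,060; Unit 2C $52,600; Unit 2A $53,640; Unit 5B $44,020; Unit G2 $70,890. Sum = $329,050.
Difference $329,040 − $329,050 = −$10 applied to largest allocation (Unit G2): Unit G2 becomes $70,880.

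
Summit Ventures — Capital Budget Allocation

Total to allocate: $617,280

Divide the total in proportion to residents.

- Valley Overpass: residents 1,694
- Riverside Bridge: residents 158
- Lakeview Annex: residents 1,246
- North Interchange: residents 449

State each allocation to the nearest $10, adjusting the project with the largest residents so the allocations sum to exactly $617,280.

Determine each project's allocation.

Valley Overpass: $294,800 · Riverside Bridge: $27,500 · Lakeview Annex: $216,840 · North Interchange: $78,140

Residents total: 1,694 + 158 + 1,246 + 449 = 3,547.
Unrounded shares: Valley Overpass 294,804.71; Riverside Bridge 27,496.54; Lakeview Annex 216,839.83; North Interchange 78,138.91.
At nearest $10: Valley Overpass $294,800; Riverside Bridge $27,500; Lakeview Annex $216,840; North Interchange $78,140. Sum = $617,280.
Rounded total matches; no reconciliation needed.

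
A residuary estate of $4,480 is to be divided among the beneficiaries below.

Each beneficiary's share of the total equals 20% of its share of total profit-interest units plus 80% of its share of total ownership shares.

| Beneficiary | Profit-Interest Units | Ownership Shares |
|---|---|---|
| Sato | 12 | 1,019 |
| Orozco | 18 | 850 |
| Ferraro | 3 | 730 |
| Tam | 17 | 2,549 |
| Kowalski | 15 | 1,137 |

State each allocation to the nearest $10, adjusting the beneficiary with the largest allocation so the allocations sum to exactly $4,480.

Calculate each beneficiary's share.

Profit-interest units total 65; ownership shares total 6,285.
Combined weights (20% profit-interest units + 80% ownership shares): Sato 0.1666; Orozco 0.1636; Ferraro 0.1022; Tam 0.3768; Kowalski 0.1909.
Proportional shares: Sato 746.50; Orozco 732.83; Ferraro 457.63; Tam 1,687.90; Kowalski 855.14.
At nearest $10: Sato $750; Orozco $730; Ferraro $460; Tam $1,690; Kowalski $860. Sum = $4,490.
Difference $4,480 − $4,490 = −$10 applied to largest allocation (Tam): Tam becomes $1,680.

Sato: $750 | Orozco: $730 | Ferraro: $460 | Tam: $1,680 | Kowalski: $860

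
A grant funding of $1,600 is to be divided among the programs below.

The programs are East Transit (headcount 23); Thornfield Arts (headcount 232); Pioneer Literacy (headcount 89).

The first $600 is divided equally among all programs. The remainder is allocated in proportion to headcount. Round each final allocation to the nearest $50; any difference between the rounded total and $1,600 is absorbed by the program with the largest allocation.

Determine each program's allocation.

East Transit: $250 | Thornfield Arts: $900 | Pioneer Literacy: $450

$600 shared equally gives $200 per program.
Remainder $1,000 by headcount (total 344): East Transit 66.86 → $50; Thornfield Arts 674.42 → $650; Pioneer Literacy 258.72 → $250.
Rounding difference +$50 on remainder applied to Thornfield Arts.
Totals: East Transit $200 + $50 = $250; Thornfield Arts $200 + $700 = $900; Pioneer Literacy $200 + $250 = $450.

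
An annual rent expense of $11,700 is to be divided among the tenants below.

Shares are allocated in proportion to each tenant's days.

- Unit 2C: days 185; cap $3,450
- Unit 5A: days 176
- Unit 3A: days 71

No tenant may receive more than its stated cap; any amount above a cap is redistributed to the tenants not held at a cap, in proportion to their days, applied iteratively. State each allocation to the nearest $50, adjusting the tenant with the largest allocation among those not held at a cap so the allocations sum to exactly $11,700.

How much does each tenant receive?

Unit 2C: $3,450; Unit 5A: $5,900; Unit 3A: $2,350

Sum of days: 432.
Pro-rata shares before constraints: Unit 2C 5,010.42; Unit 5A 4,766.67; Unit 3A 1,922.92.
Held at cap: Unit 2C ($3,450); balance $8,250 reallocated over remaining days 247.
Redistributed shares: Unit 5A 5,878.54 → $5,900; Unit 3A 2,371.46 → $2,350.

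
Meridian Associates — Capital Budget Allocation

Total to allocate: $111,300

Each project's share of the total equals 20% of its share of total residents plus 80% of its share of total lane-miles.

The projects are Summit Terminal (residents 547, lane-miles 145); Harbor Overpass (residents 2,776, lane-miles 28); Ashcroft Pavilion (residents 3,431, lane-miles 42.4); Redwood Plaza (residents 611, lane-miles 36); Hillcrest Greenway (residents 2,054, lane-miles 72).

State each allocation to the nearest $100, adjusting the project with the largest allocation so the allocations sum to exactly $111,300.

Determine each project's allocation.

Residents total 9,419; lane-miles total 323.4.
Composite weights (20% residents + 80% lane-miles): Summit Terminal 0.3703; Harbor Overpass 0.1282; Ashcroft Pavilion 0.1777; Redwood Plaza 0.1020; Hillcrest Greenway 0.2217.
Pro-rata amounts: Summit Terminal 41,214.81; Harbor Overpass 14,269.63; Ashcroft Pavilion 19,782.28; Redwood Plaza 11,355.67; Hillcrest Greenway 24,677.61.
Rounded to nearest $100: Summit Terminal $41,200; Harbor Overpass $14,300; Ashcroft Pavilion $19,800; Redwood Plaza $11,400; Hillcrest Greenway $24,700. Sum = $111,400.
Difference $111,300 − $111,400 = −$100 applied to largest allocation (Summit Terminal): Summit Terminal becomes $41,100.

Summit Terminal: $41,100; Harbor Overpass: $14,300; Ashcroft Pavilion: $19,800; Redwood Plaza: $11,400; Hillcrest Greenway: $24,700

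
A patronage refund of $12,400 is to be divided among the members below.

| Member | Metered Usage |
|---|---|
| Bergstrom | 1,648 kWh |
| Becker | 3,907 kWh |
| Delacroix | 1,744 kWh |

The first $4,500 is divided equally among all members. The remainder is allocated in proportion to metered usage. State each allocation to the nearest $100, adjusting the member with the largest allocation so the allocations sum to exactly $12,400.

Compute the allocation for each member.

$4,500 shared equally gives $1,500 per member.
Remainder $7,900 by metered usage (total 7,299): Bergstrom 1,783.70 → $1,800; Becker 4,228.70 → $4,200; Delacroix 1,887.60 → $1,900.
Totals: Bergstrom $1,500 + $1,800 = $3,300; Becker $1,500 + $4,200 = $5,700; Delacroix $1,500 + $1,900 = $3,400.

Bergstrom: $3,300 | Becker: $5,700 | Delacroix: $3,400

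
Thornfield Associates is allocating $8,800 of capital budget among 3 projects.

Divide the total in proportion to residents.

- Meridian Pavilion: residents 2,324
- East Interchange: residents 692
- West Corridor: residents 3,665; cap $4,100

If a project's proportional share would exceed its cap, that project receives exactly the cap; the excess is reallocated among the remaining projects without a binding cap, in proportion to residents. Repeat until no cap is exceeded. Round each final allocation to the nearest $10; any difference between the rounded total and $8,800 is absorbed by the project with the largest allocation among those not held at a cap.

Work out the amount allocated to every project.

Combined residents = 6,681.
Unconstrained shares: Meridian Pavilion 3,061.10; East Interchange 911.48; West Corridor 4,827.42.
Held at cap: West Corridor ($4,100); remaining pool $4,700 reallocated over remaining residents 3,016.
Remaining shares: Meridian Pavilion 3,621.62 → $3,620; East Interchange 1,078.38 → $1,080.

Meridian Pavilion: $3,620 | East Interchange: $1,080 | West Corridor: $4,100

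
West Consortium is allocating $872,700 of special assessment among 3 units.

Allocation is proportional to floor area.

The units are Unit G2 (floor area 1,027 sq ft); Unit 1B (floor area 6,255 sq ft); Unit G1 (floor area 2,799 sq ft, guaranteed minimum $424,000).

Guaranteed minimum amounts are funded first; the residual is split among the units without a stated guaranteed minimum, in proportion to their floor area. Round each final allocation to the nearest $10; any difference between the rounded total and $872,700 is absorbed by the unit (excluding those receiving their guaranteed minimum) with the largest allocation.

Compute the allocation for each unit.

Guaranteed amounts: Unit G1 $424,000. Residual $448,700.
Residual split over remaining floor area 7,282: Unit G2 63,281.37 → $63,280; Unit 1B 385,418.63 → $385,420.

Unit G2: $63,280 · Unit 1B: $385,420 · Unit G1: $424,000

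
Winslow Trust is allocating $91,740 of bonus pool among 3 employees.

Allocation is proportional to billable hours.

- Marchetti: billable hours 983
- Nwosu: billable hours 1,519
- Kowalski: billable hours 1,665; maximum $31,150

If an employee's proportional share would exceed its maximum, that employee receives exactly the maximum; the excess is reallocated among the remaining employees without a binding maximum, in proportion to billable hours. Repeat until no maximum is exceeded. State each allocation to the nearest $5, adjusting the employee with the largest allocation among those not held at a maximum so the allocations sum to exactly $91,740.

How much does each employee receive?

Marchetti: $23,805; Nwosu: $36,785; Kowalski: $31,150

Combined billable hours = 4,167.
Proportional shares (ignoring caps): Marchetti 21,641.57; Nwosu 33,442.06; Kowalski 36,656.37.
Cap binds for Kowalski ($31,150); remaining pool $60,590 reallocated over remaining billable hours 2,502.
Redistributed shares: Marchetti 23,804.94 → $23,805; Nwosu 36,785.06 → $36,785.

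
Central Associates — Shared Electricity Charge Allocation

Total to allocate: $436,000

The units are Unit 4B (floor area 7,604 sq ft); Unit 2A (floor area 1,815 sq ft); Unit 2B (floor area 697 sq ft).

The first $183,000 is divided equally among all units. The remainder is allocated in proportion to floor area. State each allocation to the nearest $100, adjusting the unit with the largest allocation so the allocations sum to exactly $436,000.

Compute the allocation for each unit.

Equal tier: $183,000 ÷ 3 = $61,000 apiece.
Remainder $253,000 by floor area (total 10,116): Unit 4B 190,175.17 → $190,200; Unit 2A 45,392.94 → $45,400; Unit 2B 17,431.89 → $17,400.
Totals: Unit 4B $61,000 + $190,200 = $251,200; Unit 2A $61,000 + $45,400 = $106,400; Unit 2B $61,000 + $17,400 = $78,400.

Unit 4B: $251,200 | Unit 2A: $106,400 | Unit 2B: $78,400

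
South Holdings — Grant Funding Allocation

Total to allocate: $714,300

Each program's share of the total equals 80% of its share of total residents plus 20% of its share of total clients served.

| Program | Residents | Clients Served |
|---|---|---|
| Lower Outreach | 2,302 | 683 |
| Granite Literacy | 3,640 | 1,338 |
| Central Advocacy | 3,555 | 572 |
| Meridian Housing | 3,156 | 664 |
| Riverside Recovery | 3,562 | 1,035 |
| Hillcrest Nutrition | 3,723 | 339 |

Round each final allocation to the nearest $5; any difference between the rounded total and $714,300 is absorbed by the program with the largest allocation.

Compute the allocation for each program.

Lower Outreach: $87,045 | Granite Literacy: $145,605 | Central Advocacy: $119,535 | Meridian Housing: $110,935 | Riverside Recovery: $134,020 | Hillcrest Nutrition: $117,160

Totals — residents 19,938, clients served 4,631.
Composite weights (80% residents + 20% clients served): Lower Outreach 0.1219; Granite Literacy 0.2038; Central Advocacy 0.1673; Meridian Housing 0.1553; Riverside Recovery 0.1876; Hillcrest Nutrition 0.1640.
Unrounded shares: Lower Outreach 87,046.89; Granite Literacy 145,600.95; Central Advocacy 119,534.73; Meridian Housing 110,937.13; Riverside Recovery 134,018.27; Hillcrest Nutrition 117,162.02.
Rounded to nearest $5: Lower Outreach $87,045; Granite Literacy $145,600; Central Advocacy $119,535; Meridian Housing $110,935; Riverside Recovery $134,020; Hillcrest Nutrition $117,160. Sum = $714,295.
Difference $714,300 − $714,295 = +$5 applied to largest allocation (Granite Literacy): Granite Literacy becomes $145,605.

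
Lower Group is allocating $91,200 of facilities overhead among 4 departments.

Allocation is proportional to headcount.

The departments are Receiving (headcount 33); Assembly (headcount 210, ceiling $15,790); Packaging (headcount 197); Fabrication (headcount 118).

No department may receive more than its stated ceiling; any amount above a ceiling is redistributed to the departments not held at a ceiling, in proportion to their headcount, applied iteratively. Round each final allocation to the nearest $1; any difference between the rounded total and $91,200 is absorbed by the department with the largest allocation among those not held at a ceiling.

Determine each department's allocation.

Receiving: $7,151 | Assembly: $15,790 | Packaging: $42,689 | Fabrication: $25,570

Headcount total: 558.
Unconstrained shares: Receiving 5,393.55; Assembly 34,322.58; Packaging 32,197.85; Fabrication 19,286.02.
Held at cap: Assembly ($15,790); residual $75,410 reallocated over remaining headcount 348.
Remaining shares: Receiving 7,150.95 → $7,151; Packaging 42,688.99 → $42,689; Fabrication 25,570.06 → $25,570.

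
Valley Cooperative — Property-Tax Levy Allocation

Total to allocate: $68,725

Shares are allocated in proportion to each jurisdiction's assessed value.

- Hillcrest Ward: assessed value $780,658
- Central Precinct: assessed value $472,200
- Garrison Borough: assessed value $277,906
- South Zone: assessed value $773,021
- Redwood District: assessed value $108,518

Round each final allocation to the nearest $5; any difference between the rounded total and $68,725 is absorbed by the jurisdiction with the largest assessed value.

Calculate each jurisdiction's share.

Hillcrest Ward: $22,240 | Central Precinct: $13,455 | Garrison Borough: $7,915 | South Zone: $22,025 | Redwood District: $3,090

Combined assessed value = 780,658 + 472,200 + 277,906 + 773,021 + 108,518 = 2,412,303.
Pro-rata amounts: Hillcrest Ward 22,240.46; Central Precinct 13,452.68; Garrison Borough 7,917.37; South Zone 22,022.88; Redwood District 3,091.61.
Rounded to nearest $5: Hillcrest Ward $22,240; Central Precinct $13,455; Garrison Borough $7,915; South Zone $22,025; Redwood District $3,090. Sum = $68,725.
Sum already equals the total — no adjustment.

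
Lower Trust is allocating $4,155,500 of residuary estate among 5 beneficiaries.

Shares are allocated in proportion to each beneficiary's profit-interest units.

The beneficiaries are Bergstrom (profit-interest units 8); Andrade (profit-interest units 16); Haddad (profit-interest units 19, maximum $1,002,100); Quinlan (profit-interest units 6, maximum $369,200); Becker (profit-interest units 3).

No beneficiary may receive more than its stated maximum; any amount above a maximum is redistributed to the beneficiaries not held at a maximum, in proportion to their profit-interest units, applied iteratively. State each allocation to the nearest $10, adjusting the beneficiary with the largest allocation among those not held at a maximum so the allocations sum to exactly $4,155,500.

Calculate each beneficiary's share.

Profit-interest units total: 52.
Pro-rata shares before constraints: Bergstrom 639,307.69; Andrade 1,278,615.38; Haddad 1,518,355.77; Quinlan 479,480.77; Becker 239,740.38.
Cap binds for Haddad ($1,002,100), Quinlan ($369,200); balance $2,784,200 reallocated over remaining profit-interest units 27.
Remaining shares: Bergstrom 824,948.15 → $824,950; Andrade 1,649,896.30 → $1,649,900; Becker 309,355.56 → $309,360.
Rounding difference −$10 applied to Andrade → $1,649,890.

Bergstrom: $824,950; Andrade: $1,649,890; Haddad: $1,002,100; Quinlan: $369,200; Becker: $309,360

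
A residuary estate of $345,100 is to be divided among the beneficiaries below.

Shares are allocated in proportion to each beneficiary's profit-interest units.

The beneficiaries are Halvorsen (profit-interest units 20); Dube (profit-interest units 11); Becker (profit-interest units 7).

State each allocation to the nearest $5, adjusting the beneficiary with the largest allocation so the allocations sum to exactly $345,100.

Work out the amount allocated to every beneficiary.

Halvorsen: $181,635 | Dube: $99,895 | Becker: $63,570

Profit-interest units total: 38.
Pro-rata amounts: Halvorsen 20/38 × $345,100 = 181,631.58; Dube 11/38 × $345,100 = 99,897.37; Becker 7/38 × $345,100 = 63,571.05.
Rounded to nearest $5: Halvorsen $181,630; Dube $99,895; Becker $63,570. Sum = $345,095.
Difference $345,100 − $345,095 = +$5 applied to largest allocation (Halvorsen): Halvorsen becomes $181,635.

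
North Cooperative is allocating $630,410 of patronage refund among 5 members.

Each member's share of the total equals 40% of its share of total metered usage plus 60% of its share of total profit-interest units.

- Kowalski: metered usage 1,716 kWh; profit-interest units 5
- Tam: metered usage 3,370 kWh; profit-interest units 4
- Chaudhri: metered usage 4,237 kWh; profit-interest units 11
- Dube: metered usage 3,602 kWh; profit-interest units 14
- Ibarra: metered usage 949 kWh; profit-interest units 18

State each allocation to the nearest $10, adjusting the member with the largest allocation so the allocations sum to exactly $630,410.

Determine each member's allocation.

Kowalski: $67,560 · Tam: $90,350 · Chaudhri: $157,020 · Dube: $167,300 · Ibarra: $148,180

Metered usage total 13,874; profit-interest units total 52.
Composite weights (40% metered usage + 60% profit-interest units): Kowalski 0.1072; Tam 0.1433; Chaudhri 0.2491; Dube 0.2654; Ibarra 0.2351.
Raw shares: Kowalski 67,558.61; Tam 90,346.58; Chaudhri 157,022.29; Dube 167,302.86; Ibarra 148,179.66.
After rounding ($10): Kowalski $67,560; Tam $90,350; Chaudhri $157,020; Dube $167,300; Ibarra $148,180. Sum = $630,410.
Sum already equals the total — no adjustment.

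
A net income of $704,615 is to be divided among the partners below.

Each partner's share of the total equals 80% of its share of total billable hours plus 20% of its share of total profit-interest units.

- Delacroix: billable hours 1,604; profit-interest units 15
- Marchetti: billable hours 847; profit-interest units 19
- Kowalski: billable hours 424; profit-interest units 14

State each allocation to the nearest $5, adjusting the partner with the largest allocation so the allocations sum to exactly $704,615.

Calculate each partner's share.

Delacroix: $358,530 · Marchetti: $221,850 · Kowalski: $124,235

Totals — billable hours 2,875, profit-interest units 48.
Blended shares (80% billable hours + 20% profit-interest units): Delacroix 0.5088; Marchetti 0.3149; Kowalski 0.1763.
Pro-rata amounts: Delacroix 358,529.56; Marchetti 221,850.59; Kowalski 124,234.86.
Rounded to nearest $5: Delacroix $358,530; Marchetti $221,850; Kowalski $124,235. Sum = $704,615.
Sum already equals the total — no adjustment.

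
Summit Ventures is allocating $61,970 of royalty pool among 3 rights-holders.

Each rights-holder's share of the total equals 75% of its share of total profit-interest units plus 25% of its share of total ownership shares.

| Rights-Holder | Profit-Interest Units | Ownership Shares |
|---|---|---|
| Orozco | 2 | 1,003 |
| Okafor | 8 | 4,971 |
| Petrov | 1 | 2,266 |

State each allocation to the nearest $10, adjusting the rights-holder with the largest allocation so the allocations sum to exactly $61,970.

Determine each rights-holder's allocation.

Orozco: $10,340 · Okafor: $43,140 · Petrov: $8,490

Totals — profit-interest units 11, ownership shares 8,240.
Composite weights (75% profit-interest units + 25% ownership shares): Orozco 0.1668; Okafor 0.6963; Petrov 0.1369.
Pro-rata amounts: Orozco 10,336.25; Okafor 43,148.08; Petrov 8,485.66.
After rounding ($10): Orozco $10,340; Okafor $43,150; Petrov $8,490. Sum = $61,980.
Difference $61,970 − $61,980 = −$10 applied to largest allocation (Okafor): Okafor becomes $43,140.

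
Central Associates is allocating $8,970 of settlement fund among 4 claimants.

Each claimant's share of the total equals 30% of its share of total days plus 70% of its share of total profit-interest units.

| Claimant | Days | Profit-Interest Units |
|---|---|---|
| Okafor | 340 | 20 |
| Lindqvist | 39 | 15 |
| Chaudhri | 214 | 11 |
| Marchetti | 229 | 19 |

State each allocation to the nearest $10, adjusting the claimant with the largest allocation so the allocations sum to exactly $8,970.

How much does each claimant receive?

Okafor: $3,040 | Lindqvist: $1,580 | Chaudhri: $1,760 | Marchetti: $2,590

Totals — days 822, profit-interest units 65.
Blended shares (30% days + 70% profit-interest units): Okafor 0.3395; Lindqvist 0.1758; Chaudhri 0.1966; Marchetti 0.2882.
Unrounded shares: Okafor 3,045.07; Lindqvist 1,576.68; Chaudhri 1,763.18; Marchetti 2,585.08.
After rounding ($10): Okafor $3,050; Lindqvist $1,580; Chaudhri $1,760; Marchetti $2,590. Sum = $8,980.
Difference $8,970 − $8,980 = −$10 applied to largest allocation (Okafor): Okafor becomes $3,040.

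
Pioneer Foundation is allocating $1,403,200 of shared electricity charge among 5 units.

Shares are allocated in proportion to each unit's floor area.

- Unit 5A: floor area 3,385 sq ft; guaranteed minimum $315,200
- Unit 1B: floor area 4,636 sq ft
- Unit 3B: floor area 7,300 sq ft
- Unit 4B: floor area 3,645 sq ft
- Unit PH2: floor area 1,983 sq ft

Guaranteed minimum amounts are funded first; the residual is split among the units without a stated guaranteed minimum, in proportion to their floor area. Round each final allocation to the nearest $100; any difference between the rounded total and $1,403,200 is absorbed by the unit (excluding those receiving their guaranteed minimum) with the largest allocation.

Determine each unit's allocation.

Fund the minimums — Unit 5A $315,200. Residual $1,088,000.
Residual split over remaining floor area 17,564: Unit 1B 287,176.50 → $287,200; Unit 3B 452,197.68 → $452,200; Unit 4B 225,789.11 → $225,800; Unit PH2 122,836.71 → $122,800.

Unit 5A: $315,200 | Unit 1B: $287,200 | Unit 3B: $452,200 | Unit 4B: $225,800 | Unit PH2: $122,800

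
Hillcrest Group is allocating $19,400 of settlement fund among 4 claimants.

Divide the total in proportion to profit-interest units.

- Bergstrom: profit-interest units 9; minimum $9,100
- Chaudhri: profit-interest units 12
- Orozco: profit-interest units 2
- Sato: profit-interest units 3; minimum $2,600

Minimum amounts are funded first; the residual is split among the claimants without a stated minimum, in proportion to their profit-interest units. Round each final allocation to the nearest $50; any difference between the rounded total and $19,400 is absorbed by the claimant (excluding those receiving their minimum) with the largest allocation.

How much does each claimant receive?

Bergstrom: $9,100 | Chaudhri: $6,600 | Orozco: $1,100 | Sato: $2,600

Minimums first: Bergstrom $9,100; Sato $2,600. Residual $7,700.
Residual split over remaining profit-interest units 14: Chaudhri 6,600.00 → $6,600; Orozco 1,100.00 → $1,100.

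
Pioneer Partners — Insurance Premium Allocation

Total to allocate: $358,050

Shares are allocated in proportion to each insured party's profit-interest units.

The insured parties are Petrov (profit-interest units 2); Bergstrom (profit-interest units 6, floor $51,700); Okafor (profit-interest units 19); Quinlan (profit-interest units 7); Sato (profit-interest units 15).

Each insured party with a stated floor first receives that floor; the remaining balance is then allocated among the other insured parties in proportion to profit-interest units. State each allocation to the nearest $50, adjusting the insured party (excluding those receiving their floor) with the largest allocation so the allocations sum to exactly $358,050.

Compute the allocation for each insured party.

Minimums first: Bergstrom $51,700. Residual $306,350.
Residual split over remaining profit-interest units 43: Petrov 14,248.84 → $14,250; Okafor 135,363.95 → $135,350; Quinlan 49,870.93 → $49,850; Sato 106,866.28 → $106,850.
Rounding difference +$50 applied to Okafor → $135,400.

Petrov: $14,250; Bergstrom: $51,700; Okafor: $135,400; Quinlan: $49,850; Sato: $106,850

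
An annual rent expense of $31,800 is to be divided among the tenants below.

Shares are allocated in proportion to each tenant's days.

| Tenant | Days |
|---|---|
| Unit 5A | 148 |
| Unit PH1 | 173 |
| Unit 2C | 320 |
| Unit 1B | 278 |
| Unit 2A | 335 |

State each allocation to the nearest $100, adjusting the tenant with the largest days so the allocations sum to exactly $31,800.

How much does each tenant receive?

Sum of days: 148 + 173 + 320 + 278 + 335 = 1,254.
Pro-rata amounts: Unit 5A 3,753.11; Unit PH1 4,387.08; Unit 2C 8,114.83; Unit 1B 7,049.76; Unit 2A 8,495.22.
At nearest $100: Unit 5A $3,800; Unit PH1 $4,400; Unit 2C $8,100; Unit 1B $7,000; Unit 2A $8,500. Sum = $31,800.
Sum already equals the total — no adjustment.

Unit 5A: $3,800 · Unit PH1: $4,400 · Unit 2C: $8,100 · Unit 1B: $7,000 · Unit 2A: $8,500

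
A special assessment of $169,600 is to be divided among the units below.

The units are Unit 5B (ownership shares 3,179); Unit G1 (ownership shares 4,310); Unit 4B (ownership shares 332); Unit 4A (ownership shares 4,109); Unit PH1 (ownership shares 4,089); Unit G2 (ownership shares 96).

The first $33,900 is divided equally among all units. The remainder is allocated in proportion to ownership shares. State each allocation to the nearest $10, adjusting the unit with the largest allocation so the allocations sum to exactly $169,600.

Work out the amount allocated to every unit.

First tranche $33,900 split equally: $5,650 each.
Remainder $135,700 by ownership shares (total 16,115): Unit 5B 26,769.49 → $26,770; Unit G1 36,293.33 → $36,290; Unit 4B 2,795.68 → $2,800; Unit 4A 34,600.76 → $34,600; Unit PH1 34,432.35 → $34,430; Unit G2 808.39 → $810.
Totals: Unit 5B $5,650 + $26,770 = $32,420; Unit G1 $5,650 + $36,290 = $41,940; Unit 4B $5,650 + $2,800 = $8,450; Unit 4A $5,650 + $34,600 = $40,250; Unit PH1 $5,650 + $34,430 = $40,080; Unit G2 $5,650 + $810 = $6,460.

Unit 5B: $32,420; Unit G1: $41,940; Unit 4B: $8,450; Unit 4A: $40,250; Unit PH1: $40,080; Unit G2: $6,460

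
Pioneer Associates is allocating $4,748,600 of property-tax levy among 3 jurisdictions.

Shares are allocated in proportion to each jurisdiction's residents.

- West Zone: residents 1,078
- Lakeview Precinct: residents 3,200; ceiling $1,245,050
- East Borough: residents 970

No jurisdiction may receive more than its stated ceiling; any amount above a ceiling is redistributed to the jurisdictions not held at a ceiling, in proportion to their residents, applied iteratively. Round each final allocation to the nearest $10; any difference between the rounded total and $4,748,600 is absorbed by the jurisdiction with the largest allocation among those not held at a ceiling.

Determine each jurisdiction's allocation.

West Zone: $1,844,150 · Lakeview Precinct: $1,245,050 · East Borough: $1,659,400

Combined residents = 5,248.
Proportional shares (ignoring caps): West Zone 975,417.45; Lakeview Precinct 2,895,487.80; East Borough 877,694.74.
Cap binds for Lakeview Precinct ($1,245,050); residual $3,503,550 reallocated over remaining residents 2,048.
Redistributed shares: West Zone 1,844,153.76 → $1,844,150; East Borough 1,659,396.24 → $1,659,400.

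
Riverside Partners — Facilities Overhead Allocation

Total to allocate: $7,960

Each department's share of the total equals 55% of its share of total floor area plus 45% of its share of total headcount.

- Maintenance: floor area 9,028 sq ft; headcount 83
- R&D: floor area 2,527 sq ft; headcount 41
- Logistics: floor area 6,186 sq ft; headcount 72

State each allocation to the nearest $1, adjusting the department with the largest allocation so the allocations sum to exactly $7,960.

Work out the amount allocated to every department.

Maintenance: $3,745 | R&D: $1,373 | Logistics: $2,842

Totals — floor area 17,741, headcount 196.
Blended shares (55% floor area + 45% headcount): Maintenance 0.4704; R&D 0.1725; Logistics 0.3571.
Unrounded shares: Maintenance 3,744.73; R&D 1,372.89; Logistics 2,842.37.
Rounded to nearest $1: Maintenance $3,745; R&D $1,373; Logistics $2,842. Sum = $7,960.
Rounded total matches; no reconciliation needed.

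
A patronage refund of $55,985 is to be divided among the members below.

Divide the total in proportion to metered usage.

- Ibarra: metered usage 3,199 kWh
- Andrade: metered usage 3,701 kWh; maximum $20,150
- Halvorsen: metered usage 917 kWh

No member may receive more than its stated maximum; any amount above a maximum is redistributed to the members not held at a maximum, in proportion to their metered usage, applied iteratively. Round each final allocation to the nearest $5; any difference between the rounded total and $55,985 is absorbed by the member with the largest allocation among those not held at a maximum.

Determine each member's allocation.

Ibarra: $27,850 · Andrade: $20,150 · Halvorsen: $7,985

Total metered usage = 7,817.
Proportional shares (ignoring caps): Ibarra 22,911.09; Andrade 26,506.39; Halvorsen 6,567.51.
Held at cap: Andrade ($20,150); remaining pool $35,835 reallocated over remaining metered usage 4,116.
Redistributed shares: Ibarra 27,851.35 → $27,850; Halvorsen 7,983.65 → $7,985.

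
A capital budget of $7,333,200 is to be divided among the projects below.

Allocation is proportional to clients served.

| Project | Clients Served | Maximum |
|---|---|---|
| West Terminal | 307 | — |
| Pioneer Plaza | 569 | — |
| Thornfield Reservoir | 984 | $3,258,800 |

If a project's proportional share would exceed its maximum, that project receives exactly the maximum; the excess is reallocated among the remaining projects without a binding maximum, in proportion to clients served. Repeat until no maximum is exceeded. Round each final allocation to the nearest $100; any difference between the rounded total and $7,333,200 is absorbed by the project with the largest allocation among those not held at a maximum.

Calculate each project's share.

Sum of clients served: 1,860.
Unconstrained shares: West Terminal 1,210,372.26; Pioneer Plaza 2,243,328.39; Thornfield Reservoir 3,879,499.35.
Cap binds for Thornfield Reservoir ($3,258,800); balance $4,074,400 reallocated over remaining clients served 876.
Redistributed shares: West Terminal 1,427,900.46 → $1,427,900; Pioneer Plaza 2,646,499.54 → $2,646,500.

West Terminal: $1,427,900 | Pioneer Plaza: $2,646,500 | Thornfield Reservoir: $3,258,800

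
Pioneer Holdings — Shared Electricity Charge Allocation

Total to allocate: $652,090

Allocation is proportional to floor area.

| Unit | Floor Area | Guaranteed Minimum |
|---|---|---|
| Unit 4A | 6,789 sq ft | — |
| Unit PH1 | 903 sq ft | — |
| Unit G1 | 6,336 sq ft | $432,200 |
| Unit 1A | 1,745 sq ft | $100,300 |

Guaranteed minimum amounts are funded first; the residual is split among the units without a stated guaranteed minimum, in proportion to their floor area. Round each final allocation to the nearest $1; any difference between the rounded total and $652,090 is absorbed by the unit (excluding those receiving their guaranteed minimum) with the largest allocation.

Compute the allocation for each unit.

Guaranteed amounts: Unit G1 $432,200; Unit 1A $100,300. Balance $119,590.
Balance split over remaining floor area 7,692: Unit 4A 105,550.77 → $105,551; Unit PH1 14,039.23 → $14,039.

Unit 4A: $105,551 · Unit PH1: $14,039 · Unit G1: $432,200 · Unit 1A: $100,300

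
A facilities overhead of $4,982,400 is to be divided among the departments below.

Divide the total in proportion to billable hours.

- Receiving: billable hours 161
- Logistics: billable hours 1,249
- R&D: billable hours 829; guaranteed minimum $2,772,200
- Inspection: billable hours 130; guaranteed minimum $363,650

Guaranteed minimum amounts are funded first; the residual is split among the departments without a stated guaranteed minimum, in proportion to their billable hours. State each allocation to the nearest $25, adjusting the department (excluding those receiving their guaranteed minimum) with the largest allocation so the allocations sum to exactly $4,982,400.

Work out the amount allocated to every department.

Guaranteed amounts: R&D $2,772,200; Inspection $363,650. Residual $1,846,550.
Residual split over remaining billable hours 1,410: Receiving 210,847.20 → $210,850; Logistics 1,635,702.80 → $1,635,700.

Receiving: $210,850 | Logistics: $1,635,700 | R&D: $2,772,200 | Inspection: $363,650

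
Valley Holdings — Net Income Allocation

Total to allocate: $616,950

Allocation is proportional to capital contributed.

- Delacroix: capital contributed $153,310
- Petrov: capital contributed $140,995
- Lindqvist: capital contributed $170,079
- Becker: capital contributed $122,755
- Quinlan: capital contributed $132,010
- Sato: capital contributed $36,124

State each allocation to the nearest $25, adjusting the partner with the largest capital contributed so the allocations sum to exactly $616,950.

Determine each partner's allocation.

Delacroix: $125,225; Petrov: $115,175; Lindqvist: $138,950; Becker: $100,275; Quinlan: $107,825; Sato: $29,500

Capital contributed total: 755,273.
Pro-rata amounts: Delacroix 153,310/755,273 × $616,950 = 125,232.34; Petrov 140,995/755,273 × $616,950 = 115,172.75; Lindqvist 170,079/755,273 × $616,950 = 138,930.21; Becker 122,755/755,273 × $616,950 = 100,273.28; Quinlan 132,010/755,273 × $616,950 = 107,833.29; Sato 36,124/755,273 × $616,950 = 29,508.14.
After rounding ($25): Delacroix $125,225; Petrov $115,175; Lindqvist $138,925; Becker $100,275; Quinlan $107,825; Sato $29,500. Sum = $616,925.
Difference $616,950 − $616,925 = +$25 applied to largest capital contributed (Lindqvist): Lindqvist becomes $138,950.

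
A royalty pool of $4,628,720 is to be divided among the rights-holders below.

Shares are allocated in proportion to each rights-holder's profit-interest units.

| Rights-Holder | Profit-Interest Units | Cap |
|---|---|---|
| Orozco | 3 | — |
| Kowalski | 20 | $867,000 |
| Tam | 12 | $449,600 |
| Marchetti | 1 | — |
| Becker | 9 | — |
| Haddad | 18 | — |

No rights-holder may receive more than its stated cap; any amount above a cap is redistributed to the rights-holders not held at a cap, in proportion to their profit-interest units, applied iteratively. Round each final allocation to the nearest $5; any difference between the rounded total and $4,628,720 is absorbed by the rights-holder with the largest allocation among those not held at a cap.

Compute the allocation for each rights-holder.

Profit-interest units total: 63.
Proportional shares (ignoring caps): Orozco 220,415.24; Kowalski 1,469,434.92; Tam 881,660.95; Marchetti 73,471.75; Becker 661,245.71; Haddad 1,322,491.43.
Held at cap: Kowalski ($867,000), Tam ($449,600); remaining pool $3,312,120 reallocated over remaining profit-interest units 31.
Shares after redistribution: Orozco 320,527.74 → $320,530; Marchetti 106,842.58 → $106,845; Becker 961,583.23 → $961,585; Haddad 1,923,166.45 → $1,923,165.
Rounding difference −$5 applied to Haddad → $1,923,160.

Orozco: $320,530 · Kowalski: $867,000 · Tam: $449,600 · Marchetti: $106,845 · Becker: $961,585 · Haddad: $1,923,160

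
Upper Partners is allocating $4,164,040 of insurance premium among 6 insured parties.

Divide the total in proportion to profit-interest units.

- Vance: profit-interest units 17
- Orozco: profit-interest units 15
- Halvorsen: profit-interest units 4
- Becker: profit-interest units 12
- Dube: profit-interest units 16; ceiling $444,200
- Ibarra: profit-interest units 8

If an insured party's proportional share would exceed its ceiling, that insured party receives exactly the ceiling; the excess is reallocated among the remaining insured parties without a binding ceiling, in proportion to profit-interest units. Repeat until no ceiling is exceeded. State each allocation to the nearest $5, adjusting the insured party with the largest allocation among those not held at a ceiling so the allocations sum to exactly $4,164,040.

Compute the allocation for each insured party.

Profit-interest units total: 72.
Unconstrained shares: Vance 983,176.11; Orozco 867,508.33; Halvorsen 231,335.56; Becker 694,006.67; Dube 925,342.22; Ibarra 462,671.11.
Held at cap: Dube ($444,200); balance $3,719,840 reallocated over remaining profit-interest units 56.
Remaining shares: Vance 1,129,237.14 → $1,129,235; Orozco 996,385.71 → $996,385; Halvorsen 265,702.86 → $265,705; Becker 797,108.57 → $797,110; Ibarra 531,405.71 → $531,405.

Vance: $1,129,235 | Orozco: $996,385 | Halvorsen: $265,705 | Becker: $797,110 | Dube: $444,200 | Ibarra: $531,405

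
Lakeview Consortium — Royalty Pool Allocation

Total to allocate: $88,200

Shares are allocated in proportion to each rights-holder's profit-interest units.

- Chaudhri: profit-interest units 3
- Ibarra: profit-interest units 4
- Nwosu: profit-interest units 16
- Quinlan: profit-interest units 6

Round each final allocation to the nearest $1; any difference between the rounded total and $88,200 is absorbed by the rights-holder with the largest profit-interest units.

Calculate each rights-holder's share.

Total profit-interest units = 3 + 4 + 16 + 6 = 29.
Proportional shares: Chaudhri 9,124.14; Ibarra 12,165.52; Nwosu 48,662.07; Quinlan 18,248.28.
After rounding ($1): Chaudhri $9,124; Ibarra $12,166; Nwosu $48,662; Quinlan $18,248. Sum = $88,200.
Rounded total matches; no reconciliation needed.

Chaudhri: $9,124 · Ibarra: $12,166 · Nwosu: $48,662 · Quinlan: $18,248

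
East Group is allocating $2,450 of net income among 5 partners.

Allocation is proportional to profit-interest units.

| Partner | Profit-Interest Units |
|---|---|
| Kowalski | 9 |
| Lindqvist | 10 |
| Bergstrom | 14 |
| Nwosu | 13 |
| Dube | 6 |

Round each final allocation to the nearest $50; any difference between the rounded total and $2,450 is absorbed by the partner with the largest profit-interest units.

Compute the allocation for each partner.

Profit-interest units total: 9 + 10 + 14 + 13 + 6 = 52.
Raw shares: Kowalski 424.04; Lindqvist 471.15; Bergstrom 659.62; Nwosu 612.50; Dube 282.69.
Rounded to nearest $50: Kowalski $400; Lindqvist $450; Bergstrom $650; Nwosu $600; Dube $300. Sum = $2,400.
Difference $2,450 − $2,400 = +$50 applied to largest profit-interest units (Bergstrom): Bergstrom becomes $700.

Kowalski: $400 | Lindqvist: $450 | Bergstrom: $700 | Nwosu: $600 | Dube: $300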